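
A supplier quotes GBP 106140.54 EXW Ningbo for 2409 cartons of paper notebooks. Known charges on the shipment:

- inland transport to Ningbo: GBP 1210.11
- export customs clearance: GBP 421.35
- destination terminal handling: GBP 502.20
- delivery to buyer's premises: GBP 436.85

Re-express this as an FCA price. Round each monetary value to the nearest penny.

FCA price: GBP 107772.00

Not relevant to the conversion: destination terminal, delivery — on the buyer under both terms; not part of either seller's price.
From EXW to FCA, the seller additionally bears: inland to port, export clearance.
FCA price = 106140.54 + 1210.11 + 421.35 = 107772.00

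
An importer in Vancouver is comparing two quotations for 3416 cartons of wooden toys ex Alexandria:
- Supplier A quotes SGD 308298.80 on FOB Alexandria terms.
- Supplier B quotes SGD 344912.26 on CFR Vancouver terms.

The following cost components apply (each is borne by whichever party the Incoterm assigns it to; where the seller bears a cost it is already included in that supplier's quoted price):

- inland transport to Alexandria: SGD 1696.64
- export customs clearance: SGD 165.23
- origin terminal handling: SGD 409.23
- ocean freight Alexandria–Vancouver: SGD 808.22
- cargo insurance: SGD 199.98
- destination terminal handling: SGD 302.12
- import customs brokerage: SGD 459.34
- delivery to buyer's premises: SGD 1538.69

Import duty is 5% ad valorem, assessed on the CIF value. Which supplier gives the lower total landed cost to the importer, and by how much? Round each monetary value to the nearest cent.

Supplier A is cheaper by SGD 37595.50

Supplier A (FOB):
CIF value = FOB price + freight + insurance = 308298.80 + 808.22 + 199.98 = 309307.00
Import duty = 309307.00 × 5% = 15465.35
Buyer bears (A): 808.22 + 199.98 + 302.12 + 459.34 + 1538.69 = 3308.35
Landed cost (A) = invoice 308298.80 + 3308.35 + duty 15465.35 = 327072.50
Supplier B (CFR):
CIF value = CFR price + insurance = 344912.26 + 199.98 = 345112.24
Import duty = 345112.24 × 5% = 17255.61
Buyer bears (B): 199.98 + 302.12 + 459.34 + 1538.69 = 2500.13
Landed cost (B) = invoice 344912.26 + 2500.13 + duty 17255.61 = 364668.00
Difference = |327072.50 − 364668.00| = 37595.50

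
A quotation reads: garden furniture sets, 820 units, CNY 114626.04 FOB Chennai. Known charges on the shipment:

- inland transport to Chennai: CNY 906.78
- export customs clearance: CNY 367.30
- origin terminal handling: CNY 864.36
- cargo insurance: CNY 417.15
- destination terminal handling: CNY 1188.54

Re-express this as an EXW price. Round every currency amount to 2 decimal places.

EXW price: CNY 112487.60

Not relevant to the conversion: insurance, destination terminal — on the buyer under both terms; not part of either seller's price.
From FOB to EXW, the seller no longer bears: inland to port, export clearance, origin terminal.
EXW price = 114626.04 − 906.78 − 367.30 − 864.36 = 112487.60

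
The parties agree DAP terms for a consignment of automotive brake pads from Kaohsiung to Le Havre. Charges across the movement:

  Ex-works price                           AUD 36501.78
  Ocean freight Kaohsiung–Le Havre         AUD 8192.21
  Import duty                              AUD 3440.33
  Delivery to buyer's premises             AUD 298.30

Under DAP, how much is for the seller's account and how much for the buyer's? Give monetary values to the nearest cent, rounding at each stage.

DAP: the seller bears all costs to the named destination except import duty and clearance.
Seller's account: goods 36501.78 + freight 8192.21 + delivery 298.30 = 44992.29
Buyer's account: duty 3440.33 = 3440.33

Seller: AUD 44992.29; buyer: AUD 3440.33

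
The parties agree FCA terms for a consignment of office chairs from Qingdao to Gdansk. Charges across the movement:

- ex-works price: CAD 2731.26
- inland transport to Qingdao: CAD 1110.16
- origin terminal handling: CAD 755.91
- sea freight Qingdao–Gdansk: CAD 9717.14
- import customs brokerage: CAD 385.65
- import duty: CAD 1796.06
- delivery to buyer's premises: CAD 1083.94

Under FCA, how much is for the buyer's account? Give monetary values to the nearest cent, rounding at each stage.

FCA: the seller delivers export-cleared goods to the carrier; the buyer bears costs from that point.
Seller's account: goods 2731.26 + inland to port 1110.16 = 3841.42
Buyer's account: origin terminal 755.91 + freight 9717.14 + brokerage 385.65 + duty 1796.06 + delivery 1083.94 = 13738.70

Buyer's account: CAD 13738.70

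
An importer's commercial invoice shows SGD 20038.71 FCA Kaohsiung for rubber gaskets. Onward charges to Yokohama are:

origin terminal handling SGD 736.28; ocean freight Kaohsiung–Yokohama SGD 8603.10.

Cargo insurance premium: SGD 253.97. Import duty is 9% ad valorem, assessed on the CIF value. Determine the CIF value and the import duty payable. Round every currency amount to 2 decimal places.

CIF value: SGD 29632.06; import duty: SGD 2666.89

CIF = FCA price + pre-shipment costs + freight + insurance
CIF = 20038.71 + 736.28 + 8603.10 + 253.97 = 29632.06
Import duty = 29632.06 × 9% = 2666.89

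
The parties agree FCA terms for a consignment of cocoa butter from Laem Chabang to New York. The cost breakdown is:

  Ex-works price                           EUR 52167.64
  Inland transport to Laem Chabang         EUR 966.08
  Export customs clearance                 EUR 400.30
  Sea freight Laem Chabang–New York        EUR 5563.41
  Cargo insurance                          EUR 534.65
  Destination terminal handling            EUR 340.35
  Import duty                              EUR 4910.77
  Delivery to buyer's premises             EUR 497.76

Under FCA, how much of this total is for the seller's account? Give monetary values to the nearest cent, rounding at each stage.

FCA: the seller delivers export-cleared goods to the carrier; the buyer bears costs from that point.
Seller's account: goods 52167.64 + inland to port 966.08 + export clearance 400.30 = 53534.02
Buyer's account: freight 5563.41 + insurance 534.65 + destination terminal 340.35 + duty 4910.77 + delivery 497.76 = 11846.94

Seller's account: EUR 53534.02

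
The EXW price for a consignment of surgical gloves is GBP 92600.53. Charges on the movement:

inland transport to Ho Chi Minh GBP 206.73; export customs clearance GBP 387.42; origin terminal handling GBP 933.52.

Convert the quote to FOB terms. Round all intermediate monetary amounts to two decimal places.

From EXW to FOB, the seller additionally bears: inland to port, export clearance, origin terminal.
FOB price = 92600.53 + 206.73 + 387.42 + 933.52 = 94128.20

FOB price: GBP 94128.20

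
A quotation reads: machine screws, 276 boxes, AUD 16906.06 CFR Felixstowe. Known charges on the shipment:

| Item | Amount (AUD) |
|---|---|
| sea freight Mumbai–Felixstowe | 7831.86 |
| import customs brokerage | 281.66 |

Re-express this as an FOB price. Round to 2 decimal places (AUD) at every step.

FOB price: AUD 9074.20

Not relevant to the conversion: brokerage — on the buyer under both terms; not part of either seller's price.
From CFR to FOB, the seller no longer bears: freight.
FOB price = 16906.06 − 7831.86 = 9074.20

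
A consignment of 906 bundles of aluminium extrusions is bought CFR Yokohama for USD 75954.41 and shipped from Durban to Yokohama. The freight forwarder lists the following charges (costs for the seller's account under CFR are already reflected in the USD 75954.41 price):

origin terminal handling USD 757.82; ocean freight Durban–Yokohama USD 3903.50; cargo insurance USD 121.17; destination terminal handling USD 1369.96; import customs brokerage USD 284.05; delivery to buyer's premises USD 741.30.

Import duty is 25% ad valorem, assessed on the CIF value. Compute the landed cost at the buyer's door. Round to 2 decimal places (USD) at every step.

CFR: the seller pays costs through ocean freight to the destination port, but not insurance.
Already in the invoice (seller's account under CFR): origin terminal, freight — exclude.
CIF value = CFR price + insurance = 75954.41 + 121.17 = 76075.58
Import duty = 76075.58 × 25% = 19018.90
Buyer bears: insurance 121.17 + destination terminal 1369.96 + brokerage 284.05 + delivery 741.30 + duty 19018.90 = 21535.38
Landed cost = invoice 75954.41 + 21535.38 = 97489.79

Total landed cost: USD 97489.79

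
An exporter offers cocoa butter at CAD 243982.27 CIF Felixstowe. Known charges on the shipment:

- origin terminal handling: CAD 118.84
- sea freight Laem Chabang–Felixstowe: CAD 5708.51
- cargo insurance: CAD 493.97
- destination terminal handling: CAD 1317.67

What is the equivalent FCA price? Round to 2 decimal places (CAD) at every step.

Not relevant to the conversion: destination terminal — on the buyer under both terms; not part of either seller's price.
From CIF to FCA, the seller no longer bears: origin terminal, freight, insurance.
FCA price = 243982.27 − 118.84 − 5708.51 − 493.97 = 237660.95

FCA price: CAD 237660.95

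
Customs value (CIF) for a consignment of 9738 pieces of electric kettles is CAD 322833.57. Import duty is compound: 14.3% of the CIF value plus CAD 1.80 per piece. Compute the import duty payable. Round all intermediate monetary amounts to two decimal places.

Ad valorem component: 322833.57 × 14.3% = 46165.20
Specific component: 9738 × 1.80 = 17528.40
Import duty = 46165.20 + 17528.40 = 63693.60

Import duty: CAD 63693.60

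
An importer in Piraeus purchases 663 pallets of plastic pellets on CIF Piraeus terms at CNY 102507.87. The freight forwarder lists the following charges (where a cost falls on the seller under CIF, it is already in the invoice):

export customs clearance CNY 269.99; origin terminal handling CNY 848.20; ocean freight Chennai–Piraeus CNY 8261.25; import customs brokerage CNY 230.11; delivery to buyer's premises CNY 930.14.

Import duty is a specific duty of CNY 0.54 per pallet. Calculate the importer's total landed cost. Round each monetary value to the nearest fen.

CIF: the seller pays costs through ocean freight and marine insurance to the destination port.
Already in the invoice (seller's account under CIF): export clearance, origin terminal, freight — exclude.
The CIF price already equals the CIF value: 102507.87
Import duty = 663 × 0.54 = 358.02
Buyer bears: brokerage 230.11 + delivery 930.14 + duty 358.02 = 1518.27
Landed cost = invoice 102507.87 + 1518.27 = 104026.14

Total landed cost: CNY 104026.14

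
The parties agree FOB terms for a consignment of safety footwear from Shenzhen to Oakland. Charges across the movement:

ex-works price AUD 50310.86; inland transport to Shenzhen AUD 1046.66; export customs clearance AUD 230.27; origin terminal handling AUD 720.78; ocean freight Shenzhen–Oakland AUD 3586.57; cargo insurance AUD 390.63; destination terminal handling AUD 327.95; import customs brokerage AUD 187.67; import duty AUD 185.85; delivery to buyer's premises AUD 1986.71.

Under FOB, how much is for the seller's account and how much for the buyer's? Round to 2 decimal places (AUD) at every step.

Seller: AUD 52308.57; buyer: AUD 6665.38

FOB: the seller bears costs until goods are on board at the origin port; the buyer bears freight, insurance and all costs thereafter.
Seller's account: goods 50310.86 + inland to port 1046.66 + export clearance 230.27 + origin terminal 720.78 = 52308.57
Buyer's account: freight 3586.57 + insurance 390.63 + destination terminal 327.95 + brokerage 187.67 + duty 185.85 + delivery 1986.71 = 6665.38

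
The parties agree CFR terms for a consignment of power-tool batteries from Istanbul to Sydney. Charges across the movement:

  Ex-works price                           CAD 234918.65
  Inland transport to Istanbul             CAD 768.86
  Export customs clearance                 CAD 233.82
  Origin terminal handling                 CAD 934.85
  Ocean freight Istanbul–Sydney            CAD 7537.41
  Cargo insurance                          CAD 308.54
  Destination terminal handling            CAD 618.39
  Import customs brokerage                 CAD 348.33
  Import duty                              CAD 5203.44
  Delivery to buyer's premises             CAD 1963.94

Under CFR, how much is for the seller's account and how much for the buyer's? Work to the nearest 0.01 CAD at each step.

CFR: the seller pays costs through ocean freight to the destination port, but not insurance.
Seller's account: goods 234918.65 + inland to port 768.86 + export clearance 233.82 + origin terminal 934.85 + freight 7537.41 = 244393.59
Buyer's account: insurance 308.54 + destination terminal 618.39 + brokerage 348.33 + duty 5203.44 + delivery 1963.94 = 8442.64

Seller: CAD 244393.59; buyer: CAD 8442.64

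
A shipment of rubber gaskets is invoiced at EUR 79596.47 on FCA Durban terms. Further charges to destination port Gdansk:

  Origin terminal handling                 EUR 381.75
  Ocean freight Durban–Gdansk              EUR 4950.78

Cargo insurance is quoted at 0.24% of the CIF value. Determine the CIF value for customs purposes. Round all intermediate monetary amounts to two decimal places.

Let C be the CIF value. C = FCA price + pre-shipment costs + freight + 0.24% × C
C − 0.24% × C = 79596.47 + 381.75 + 4950.78
0.9976 × C = 84929.00
C = 84929.00 / 0.9976 = 85133.32
Insurance premium = 0.24% × 85133.32 = 204.32

CIF value: EUR 85133.32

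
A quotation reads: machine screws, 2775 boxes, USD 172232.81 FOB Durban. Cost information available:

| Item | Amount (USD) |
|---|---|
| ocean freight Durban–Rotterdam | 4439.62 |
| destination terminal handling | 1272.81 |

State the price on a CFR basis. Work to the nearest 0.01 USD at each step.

CFR price: USD 176672.43

Not relevant to the conversion: destination terminal — on the buyer under both terms; not part of either seller's price.
From FOB to CFR, the seller additionally bears: freight.
CFR price = 172232.81 + 4439.62 = 176672.43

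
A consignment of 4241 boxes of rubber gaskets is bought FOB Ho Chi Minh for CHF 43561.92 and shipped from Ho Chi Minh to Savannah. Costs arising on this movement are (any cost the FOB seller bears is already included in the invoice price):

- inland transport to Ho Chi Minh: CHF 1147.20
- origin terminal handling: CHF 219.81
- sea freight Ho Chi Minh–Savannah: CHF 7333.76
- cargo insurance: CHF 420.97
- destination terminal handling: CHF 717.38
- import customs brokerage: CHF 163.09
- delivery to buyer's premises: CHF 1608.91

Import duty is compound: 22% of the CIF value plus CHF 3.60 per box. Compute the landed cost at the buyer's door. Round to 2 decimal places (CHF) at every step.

FOB: the seller bears costs until goods are on board at the origin port; the buyer bears freight, insurance and all costs thereafter.
Already in the invoice (seller's account under FOB): inland to port, origin terminal — exclude.
CIF value = FOB price + freight + insurance = 43561.92 + 7333.76 + 420.97 = 51316.65
Ad valorem component: 51316.65 × 22% = 11289.66
Specific component: 4241 × 3.60 = 15267.60
Import duty = 11289.66 + 15267.60 = 26557.26
Buyer bears: freight 7333.76 + insurance 420.97 + destination terminal 717.38 + brokerage 163.09 + delivery 1608.91 + duty 26557.26 = 36801.37
Landed cost = invoice 43561.92 + 36801.37 = 80363.29

Total landed cost: CHF 80363.29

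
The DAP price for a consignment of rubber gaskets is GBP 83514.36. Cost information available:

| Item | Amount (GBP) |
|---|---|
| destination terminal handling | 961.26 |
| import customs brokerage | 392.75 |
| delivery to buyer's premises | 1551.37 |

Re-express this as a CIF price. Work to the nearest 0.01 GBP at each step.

Not relevant to the conversion: brokerage — on the buyer under both terms; not part of either seller's price.
From DAP to CIF, the seller no longer bears: destination terminal, delivery.
CIF price = 83514.36 − 961.26 − 1551.37 = 81001.73

CIF price: GBP 81001.73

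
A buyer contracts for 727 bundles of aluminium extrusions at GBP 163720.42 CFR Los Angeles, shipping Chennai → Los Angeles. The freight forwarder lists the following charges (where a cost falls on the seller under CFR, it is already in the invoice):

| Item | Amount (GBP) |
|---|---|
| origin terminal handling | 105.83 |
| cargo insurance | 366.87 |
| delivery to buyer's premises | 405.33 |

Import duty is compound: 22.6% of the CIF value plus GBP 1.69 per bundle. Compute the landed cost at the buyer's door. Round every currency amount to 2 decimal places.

Total landed cost: GBP 202804.98

CFR: the seller pays costs through ocean freight to the destination port, but not insurance.
Already in the invoice (seller's account under CFR): origin terminal — exclude.
CIF value = CFR price + insurance = 163720.42 + 366.87 = 164087.29
Ad valorem component: 164087.29 × 22.6% = 37083.73
Specific component: 727 × 1.69 = 1228.63
Import duty = 37083.73 + 1228.63 = 38312.36
Buyer bears: insurance 366.87 + delivery 405.33 + duty 38312.36 = 39084.56
Landed cost = invoice 163720.42 + 39084.56 = 202804.98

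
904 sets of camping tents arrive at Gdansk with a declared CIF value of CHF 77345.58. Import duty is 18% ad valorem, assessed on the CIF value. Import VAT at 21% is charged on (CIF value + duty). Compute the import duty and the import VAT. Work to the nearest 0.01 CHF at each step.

Import duty: CHF 13922.20; import VAT: CHF 19166.23

Import duty = 77345.58 × 18% = 13922.20
VAT base = CIF + duty = 77345.58 + 13922.20 = 91267.78
Import VAT = 91267.78 × 21% = 19166.23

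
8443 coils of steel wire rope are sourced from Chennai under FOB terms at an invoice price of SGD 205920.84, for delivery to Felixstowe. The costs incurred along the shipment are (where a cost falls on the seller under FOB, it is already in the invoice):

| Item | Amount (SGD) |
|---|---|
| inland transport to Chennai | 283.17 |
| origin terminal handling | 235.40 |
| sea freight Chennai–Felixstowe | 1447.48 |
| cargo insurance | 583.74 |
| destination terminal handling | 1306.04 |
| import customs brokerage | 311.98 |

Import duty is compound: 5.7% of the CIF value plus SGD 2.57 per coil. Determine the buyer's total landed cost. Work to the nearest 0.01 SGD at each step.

FOB: the seller bears costs until goods are on board at the origin port; the buyer bears freight, insurance and all costs thereafter.
Already in the invoice (seller's account under FOB): inland to port, origin terminal — exclude.
CIF value = FOB price + freight + insurance = 205920.84 + 1447.48 + 583.74 = 207952.06
Ad valorem component: 207952.06 × 5.7% = 11853.27
Specific component: 8443 × 2.57 = 21698.51
Import duty = 11853.27 + 21698.51 = 33551.78
Buyer bears: freight 1447.48 + insurance 583.74 + destination terminal 1306.04 + brokerage 311.98 + duty 33551.78 = 37201.02
Landed cost = invoice 205920.84 + 37201.02 = 243121.86

Total landed cost: SGD 243121.86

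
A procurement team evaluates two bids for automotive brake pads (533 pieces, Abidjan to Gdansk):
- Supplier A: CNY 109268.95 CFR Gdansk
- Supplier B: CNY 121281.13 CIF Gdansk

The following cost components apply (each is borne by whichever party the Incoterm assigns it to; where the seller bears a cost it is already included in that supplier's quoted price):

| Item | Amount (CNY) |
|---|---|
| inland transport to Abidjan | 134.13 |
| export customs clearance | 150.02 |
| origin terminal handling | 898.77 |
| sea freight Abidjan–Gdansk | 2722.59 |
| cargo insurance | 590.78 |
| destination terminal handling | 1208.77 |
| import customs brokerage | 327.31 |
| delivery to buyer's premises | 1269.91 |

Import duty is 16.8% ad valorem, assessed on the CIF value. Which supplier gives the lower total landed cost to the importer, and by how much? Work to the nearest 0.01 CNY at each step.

Supplier A is cheaper by CNY 13340.20

Supplier A (CFR):
CIF value = CFR price + insurance = 109268.95 + 590.78 = 109859.73
Import duty = 109859.73 × 16.8% = 18456.43
Buyer bears (A): 590.78 + 1208.77 + 327.31 + 1269.91 = 3396.77
Landed cost (A) = invoice 109268.95 + 3396.77 + duty 18456.43 = 131122.15
Supplier B (CIF):
The CIF price already equals the CIF value: 121281.13
Import duty = 121281.13 × 16.8% = 20375.23
Buyer bears (B): 1208.77 + 327.31 + 1269.91 = 2805.99
Landed cost (B) = invoice 121281.13 + 2805.99 + duty 20375.23 = 144462.35
Difference = |131122.15 − 144462.35| = 13340.20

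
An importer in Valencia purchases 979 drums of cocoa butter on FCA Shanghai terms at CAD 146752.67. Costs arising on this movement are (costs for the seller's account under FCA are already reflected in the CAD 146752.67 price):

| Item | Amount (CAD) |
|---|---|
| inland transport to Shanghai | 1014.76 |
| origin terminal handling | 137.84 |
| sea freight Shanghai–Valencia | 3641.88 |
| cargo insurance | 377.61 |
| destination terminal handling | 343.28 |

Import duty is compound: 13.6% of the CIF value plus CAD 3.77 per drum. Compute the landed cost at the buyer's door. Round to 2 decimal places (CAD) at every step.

Total landed cost: CAD 175467.87

FCA: the seller delivers export-cleared goods to the carrier; the buyer bears costs from that point.
Already in the invoice (seller's account under FCA): inland to port — exclude.
CIF value = FCA price + origin terminal + freight + insurance = 146752.67 + 137.84 + 3641.88 + 377.61 = 150910.00
Ad valorem component: 150910.00 × 13.6% = 20523.76
Specific component: 979 × 3.77 = 3690.83
Import duty = 20523.76 + 3690.83 = 24214.59
Buyer bears: origin terminal 137.84 + freight 3641.88 + insurance 377.61 + destination terminal 343.28 + duty 24214.59 = 28715.20
Landed cost = invoice 146752.67 + 28715.20 = 175467.87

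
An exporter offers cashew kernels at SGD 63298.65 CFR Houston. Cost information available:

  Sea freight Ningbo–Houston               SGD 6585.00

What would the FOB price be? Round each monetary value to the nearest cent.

FOB price: SGD 56713.65

From CFR to FOB, the seller no longer bears: freight.
FOB price = 63298.65 − 6585.00 = 56713.65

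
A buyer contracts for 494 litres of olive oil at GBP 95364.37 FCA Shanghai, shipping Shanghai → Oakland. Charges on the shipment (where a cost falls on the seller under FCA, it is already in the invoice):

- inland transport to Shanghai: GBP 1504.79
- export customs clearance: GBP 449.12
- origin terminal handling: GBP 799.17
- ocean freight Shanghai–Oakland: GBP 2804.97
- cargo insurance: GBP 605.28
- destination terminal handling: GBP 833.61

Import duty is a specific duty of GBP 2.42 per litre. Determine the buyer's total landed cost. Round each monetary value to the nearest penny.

FCA: the seller delivers export-cleared goods to the carrier; the buyer bears costs from that point.
Already in the invoice (seller's account under FCA): inland to port, export clearance — exclude.
CIF value = FCA price + origin terminal + freight + insurance = 95364.37 + 799.17 + 2804.97 + 605.28 = 99573.79
Import duty = 494 × 2.42 = 1195.48
Buyer bears: origin terminal 799.17 + freight 2804.97 + insurance 605.28 + destination terminal 833.61 + duty 1195.48 = 6238.51
Landed cost = invoice 95364.37 + 6238.51 = 101602.88

Total landed cost: GBP 101602.88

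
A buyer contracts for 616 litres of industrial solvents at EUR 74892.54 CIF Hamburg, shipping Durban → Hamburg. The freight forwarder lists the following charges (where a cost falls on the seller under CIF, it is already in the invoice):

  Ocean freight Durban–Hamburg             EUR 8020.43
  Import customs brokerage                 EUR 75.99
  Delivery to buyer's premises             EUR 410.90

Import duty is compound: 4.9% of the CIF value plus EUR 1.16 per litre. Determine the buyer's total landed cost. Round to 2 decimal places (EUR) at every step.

Total landed cost: EUR 79763.72

CIF: the seller pays costs through ocean freight and marine insurance to the destination port.
Already in the invoice (seller's account under CIF): freight — exclude.
The CIF price already equals the CIF value: 74892.54
Ad valorem component: 74892.54 × 4.9% = 3669.73
Specific component: 616 × 1.16 = 714.56
Import duty = 3669.73 + 714.56 = 4384.29
Buyer bears: brokerage 75.99 + delivery 410.90 + duty 4384.29 = 4871.18
Landed cost = invoice 74892.54 + 4871.18 = 79763.72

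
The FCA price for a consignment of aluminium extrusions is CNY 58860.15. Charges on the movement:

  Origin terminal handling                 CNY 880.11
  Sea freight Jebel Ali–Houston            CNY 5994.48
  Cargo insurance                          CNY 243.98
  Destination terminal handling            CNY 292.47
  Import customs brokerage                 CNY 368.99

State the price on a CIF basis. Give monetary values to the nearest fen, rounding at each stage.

Not relevant to the conversion: destination terminal, brokerage — on the buyer under both terms; not part of either seller's price.
From FCA to CIF, the seller additionally bears: origin terminal, freight, insurance.
CIF price = 58860.15 + 880.11 + 5994.48 + 243.98 = 65978.72

CIF price: CNY 65978.72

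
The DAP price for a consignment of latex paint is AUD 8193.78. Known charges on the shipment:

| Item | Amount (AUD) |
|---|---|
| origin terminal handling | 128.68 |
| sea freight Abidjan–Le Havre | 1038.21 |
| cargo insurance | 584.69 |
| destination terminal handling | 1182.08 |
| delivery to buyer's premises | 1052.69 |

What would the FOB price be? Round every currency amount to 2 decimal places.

FOB price: AUD 4336.11

Not relevant to the conversion: origin terminal — on the seller under both DAP and FOB; already in the DAP price and stays in the FOB price.
From DAP to FOB, the seller no longer bears: freight, insurance, destination terminal, delivery.
FOB price = 8193.78 − 1038.21 − 584.69 − 1182.08 − 1052.69 = 4336.11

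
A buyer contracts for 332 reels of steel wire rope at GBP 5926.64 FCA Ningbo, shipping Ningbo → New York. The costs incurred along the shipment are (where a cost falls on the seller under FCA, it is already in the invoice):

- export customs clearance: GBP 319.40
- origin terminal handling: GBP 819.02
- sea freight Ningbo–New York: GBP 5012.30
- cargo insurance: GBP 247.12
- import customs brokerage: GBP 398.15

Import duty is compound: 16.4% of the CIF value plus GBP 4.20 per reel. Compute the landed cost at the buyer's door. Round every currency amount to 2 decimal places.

FCA: the seller delivers export-cleared goods to the carrier; the buyer bears costs from that point.
Already in the invoice (seller's account under FCA): export clearance — exclude.
CIF value = FCA price + origin terminal + freight + insurance = 5926.64 + 819.02 + 5012.30 + 247.12 = 12005.08
Ad valorem component: 12005.08 × 16.4% = 1968.83
Specific component: 332 × 4.20 = 1394.40
Import duty = 1968.83 + 1394.40 = 3363.23
Buyer bears: origin terminal 819.02 + freight 5012.30 + insurance 247.12 + brokerage 398.15 + duty 3363.23 = 9839.82
Landed cost = invoice 5926.64 + 9839.82 = 15766.46

Total landed cost: GBP 15766.46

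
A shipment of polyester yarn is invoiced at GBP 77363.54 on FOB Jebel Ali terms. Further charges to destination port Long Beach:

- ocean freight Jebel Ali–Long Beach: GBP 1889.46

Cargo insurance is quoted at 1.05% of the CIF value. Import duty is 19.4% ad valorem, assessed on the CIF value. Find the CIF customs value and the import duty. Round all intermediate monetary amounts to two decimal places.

Let C be the CIF value. C = FOB price + freight + 1.05% × C
C − 1.05% × C = 77363.54 + 1889.46
0.9895 × C = 79253.00
C = 79253.00 / 0.9895 = 80093.99
Insurance premium = 1.05% × 80093.99 = 840.99
Import duty = 80093.99 × 19.4% = 15538.23

CIF value: GBP 80093.99; import duty: GBP 15538.23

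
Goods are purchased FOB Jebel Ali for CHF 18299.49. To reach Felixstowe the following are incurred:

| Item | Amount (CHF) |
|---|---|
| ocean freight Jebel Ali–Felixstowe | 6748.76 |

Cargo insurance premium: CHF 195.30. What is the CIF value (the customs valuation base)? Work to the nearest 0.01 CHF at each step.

CIF = FOB price + freight + insurance
CIF = 18299.49 + 6748.76 + 195.30 = 25243.55

CIF value: CHF 25243.55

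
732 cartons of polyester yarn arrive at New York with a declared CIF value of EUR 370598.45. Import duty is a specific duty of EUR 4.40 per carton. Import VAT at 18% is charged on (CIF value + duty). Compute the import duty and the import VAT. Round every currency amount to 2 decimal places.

Import duty: EUR 3220.80; import VAT: EUR 67287.47

Import duty = 732 × 4.40 = 3220.80
VAT base = CIF + duty = 370598.45 + 3220.80 = 373819.25
Import VAT = 373819.25 × 18% = 67287.47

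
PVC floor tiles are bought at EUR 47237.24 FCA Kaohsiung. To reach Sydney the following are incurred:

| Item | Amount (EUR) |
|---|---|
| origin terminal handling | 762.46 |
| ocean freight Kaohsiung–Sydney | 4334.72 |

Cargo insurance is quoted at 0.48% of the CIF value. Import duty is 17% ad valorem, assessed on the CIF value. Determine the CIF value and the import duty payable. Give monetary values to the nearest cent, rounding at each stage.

Let C be the CIF value. C = FCA price + pre-shipment costs + freight + 0.48% × C
C − 0.48% × C = 47237.24 + 762.46 + 4334.72
0.9952 × C = 52334.42
C = 52334.42 / 0.9952 = 52586.84
Insurance premium = 0.48% × 52586.84 = 252.42
Import duty = 52586.84 × 17% = 8939.76

CIF value: EUR 52586.84; import duty: EUR 8939.76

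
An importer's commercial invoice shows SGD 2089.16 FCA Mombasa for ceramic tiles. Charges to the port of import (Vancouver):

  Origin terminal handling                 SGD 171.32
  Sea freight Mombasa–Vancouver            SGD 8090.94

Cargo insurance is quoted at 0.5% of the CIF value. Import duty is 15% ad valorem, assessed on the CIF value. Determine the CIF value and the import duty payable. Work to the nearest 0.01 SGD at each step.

CIF value: SGD 10403.44; import duty: SGD 1560.52

Let C be the CIF value. C = FCA price + pre-shipment costs + freight + 0.5% × C
C − 0.5% × C = 2089.16 + 171.32 + 8090.94
0.995 × C = 10351.42
C = 10351.42 / 0.995 = 10403.44
Insurance premium = 0.5% × 10403.44 = 52.02
Import duty = 10403.44 × 15% = 1560.52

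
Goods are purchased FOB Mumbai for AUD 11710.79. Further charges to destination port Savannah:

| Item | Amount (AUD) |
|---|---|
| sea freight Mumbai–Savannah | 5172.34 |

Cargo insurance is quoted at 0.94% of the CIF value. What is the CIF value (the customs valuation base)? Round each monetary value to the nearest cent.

CIF value: AUD 17043.34

Let C be the CIF value. C = FOB price + freight + 0.94% × C
C − 0.94% × C = 11710.79 + 5172.34
0.9906 × C = 16883.13
C = 16883.13 / 0.9906 = 17043.34
Insurance premium = 0.94% × 17043.34 = 160.21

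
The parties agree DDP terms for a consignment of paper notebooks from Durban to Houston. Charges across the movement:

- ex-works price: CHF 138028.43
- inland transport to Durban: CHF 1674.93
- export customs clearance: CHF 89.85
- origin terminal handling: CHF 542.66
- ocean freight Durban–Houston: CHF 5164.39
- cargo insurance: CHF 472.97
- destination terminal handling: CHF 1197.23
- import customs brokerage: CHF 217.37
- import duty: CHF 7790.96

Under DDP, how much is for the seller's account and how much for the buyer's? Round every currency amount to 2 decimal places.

Seller: CHF 155178.79; buyer: CHF 0.00

DDP: the seller bears all costs including import duty.
Seller's account: goods 138028.43 + inland to port 1674.93 + export clearance 89.85 + origin terminal 542.66 + freight 5164.39 + insurance 472.97 + destination terminal 1197.23 + brokerage 217.37 + duty 7790.96 = 155178.79
Buyer's account: 0.00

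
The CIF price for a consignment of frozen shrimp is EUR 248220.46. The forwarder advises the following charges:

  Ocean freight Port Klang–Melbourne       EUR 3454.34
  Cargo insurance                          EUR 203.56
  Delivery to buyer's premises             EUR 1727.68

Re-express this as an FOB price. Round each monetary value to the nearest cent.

Not relevant to the conversion: delivery — on the buyer under both terms; not part of either seller's price.
From CIF to FOB, the seller no longer bears: freight, insurance.
FOB price = 248220.46 − 3454.34 − 203.56 = 244562.56

FOB price: EUR 244562.56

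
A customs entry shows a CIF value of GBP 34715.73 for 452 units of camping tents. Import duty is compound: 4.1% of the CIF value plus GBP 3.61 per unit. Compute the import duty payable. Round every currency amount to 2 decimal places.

Import duty: GBP 3055.06

Ad valorem component: 34715.73 × 4.1% = 1423.34
Specific component: 452 × 3.61 = 1631.72
Import duty = 1423.34 + 1631.72 = 3055.06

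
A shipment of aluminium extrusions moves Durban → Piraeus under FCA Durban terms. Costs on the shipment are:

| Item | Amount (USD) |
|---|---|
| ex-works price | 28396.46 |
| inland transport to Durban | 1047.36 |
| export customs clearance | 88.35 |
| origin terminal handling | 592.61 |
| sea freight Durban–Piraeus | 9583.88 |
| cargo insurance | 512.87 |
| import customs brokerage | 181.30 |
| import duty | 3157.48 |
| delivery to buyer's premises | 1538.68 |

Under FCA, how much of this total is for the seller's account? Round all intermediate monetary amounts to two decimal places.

FCA: the seller delivers export-cleared goods to the carrier; the buyer bears costs from that point.
Seller's account: goods 28396.46 + inland to port 1047.36 + export clearance 88.35 = 29532.17
Buyer's account: origin terminal 592.61 + freight 9583.88 + insurance 512.87 + brokerage 181.30 + duty 3157.48 + delivery 1538.68 = 15566.82

Seller's account: USD 29532.17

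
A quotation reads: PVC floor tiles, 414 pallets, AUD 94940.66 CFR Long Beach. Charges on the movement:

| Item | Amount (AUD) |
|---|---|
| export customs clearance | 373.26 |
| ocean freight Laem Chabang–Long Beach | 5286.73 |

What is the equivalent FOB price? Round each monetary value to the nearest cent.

Not relevant to the conversion: export clearance — on the seller under both CFR and FOB; already in the CFR price and stays in the FOB price.
From CFR to FOB, the seller no longer bears: freight.
FOB price = 94940.66 − 5286.73 = 89653.93

FOB price: AUD 89653.93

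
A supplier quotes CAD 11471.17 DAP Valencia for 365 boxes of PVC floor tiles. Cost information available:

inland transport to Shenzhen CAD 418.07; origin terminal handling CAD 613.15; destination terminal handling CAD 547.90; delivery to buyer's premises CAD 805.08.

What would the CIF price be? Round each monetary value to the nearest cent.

Not relevant to the conversion: inland to port, origin terminal — on the seller under both DAP and CIF; already in the DAP price and stays in the CIF price.
From DAP to CIF, the seller no longer bears: destination terminal, delivery.
CIF price = 11471.17 − 547.90 − 805.08 = 10118.19

CIF price: CAD 10118.19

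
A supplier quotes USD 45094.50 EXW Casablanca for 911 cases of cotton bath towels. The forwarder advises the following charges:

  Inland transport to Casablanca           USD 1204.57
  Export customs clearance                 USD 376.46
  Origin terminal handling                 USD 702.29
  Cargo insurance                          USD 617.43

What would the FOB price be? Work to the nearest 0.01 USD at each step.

Not relevant to the conversion: insurance — on the buyer under both terms; not part of either seller's price.
From EXW to FOB, the seller additionally bears: inland to port, export clearance, origin terminal.
FOB price = 45094.50 + 1204.57 + 376.46 + 702.29 = 47377.82

FOB price: USD 47377.82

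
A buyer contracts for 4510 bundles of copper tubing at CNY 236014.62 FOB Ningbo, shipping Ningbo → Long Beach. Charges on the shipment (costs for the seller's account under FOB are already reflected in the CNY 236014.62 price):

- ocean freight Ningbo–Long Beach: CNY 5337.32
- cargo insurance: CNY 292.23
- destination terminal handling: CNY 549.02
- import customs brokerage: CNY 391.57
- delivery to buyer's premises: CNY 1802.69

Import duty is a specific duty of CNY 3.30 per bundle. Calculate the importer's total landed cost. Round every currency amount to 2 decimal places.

Total landed cost: CNY 259270.45

FOB: the seller bears costs until goods are on board at the origin port; the buyer bears freight, insurance and all costs thereafter.
CIF value = FOB price + freight + insurance = 236014.62 + 5337.32 + 292.23 = 241644.17
Import duty = 4510 × 3.30 = 14883.00
Buyer bears: freight 5337.32 + insurance 292.23 + destination terminal 549.02 + brokerage 391.57 + delivery 1802.69 + duty 14883.00 = 23255.83
Landed cost = invoice 236014.62 + 23255.83 = 259270.45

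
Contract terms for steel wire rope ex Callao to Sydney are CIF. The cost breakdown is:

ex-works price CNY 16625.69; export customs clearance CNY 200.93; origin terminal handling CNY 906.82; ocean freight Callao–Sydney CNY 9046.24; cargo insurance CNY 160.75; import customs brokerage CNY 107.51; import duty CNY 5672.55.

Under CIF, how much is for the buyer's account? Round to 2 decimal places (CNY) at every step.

Buyer's account: CNY 5780.06

CIF: the seller pays costs through ocean freight and marine insurance to the destination port.
Seller's account: goods 16625.69 + export clearance 200.93 + origin terminal 906.82 + freight 9046.24 + insurance 160.75 = 26940.43
Buyer's account: brokerage 107.51 + duty 5672.55 = 5780.06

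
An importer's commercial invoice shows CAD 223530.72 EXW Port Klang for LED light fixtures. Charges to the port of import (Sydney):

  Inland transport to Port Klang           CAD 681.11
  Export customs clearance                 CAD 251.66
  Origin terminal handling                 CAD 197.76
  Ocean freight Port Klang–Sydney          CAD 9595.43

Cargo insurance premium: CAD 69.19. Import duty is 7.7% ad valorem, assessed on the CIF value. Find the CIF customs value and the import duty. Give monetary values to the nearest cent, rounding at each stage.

CIF value: CAD 234325.87; import duty: CAD 18043.09

CIF = EXW price + pre-shipment costs + freight + insurance
CIF = 223530.72 + 681.11 + 251.66 + 197.76 + 9595.43 + 69.19 = 234325.87
Import duty = 234325.87 × 7.7% = 18043.09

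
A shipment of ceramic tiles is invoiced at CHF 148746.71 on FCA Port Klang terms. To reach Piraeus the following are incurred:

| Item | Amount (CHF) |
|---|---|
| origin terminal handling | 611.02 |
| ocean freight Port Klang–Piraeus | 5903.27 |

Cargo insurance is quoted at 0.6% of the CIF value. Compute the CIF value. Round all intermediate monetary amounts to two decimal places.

CIF value: CHF 156198.19

Let C be the CIF value. C = FCA price + pre-shipment costs + freight + 0.6% × C
C − 0.6% × C = 148746.71 + 611.02 + 5903.27
0.994 × C = 155261.00
C = 155261.00 / 0.994 = 156198.19
Insurance premium = 0.6% × 156198.19 = 937.19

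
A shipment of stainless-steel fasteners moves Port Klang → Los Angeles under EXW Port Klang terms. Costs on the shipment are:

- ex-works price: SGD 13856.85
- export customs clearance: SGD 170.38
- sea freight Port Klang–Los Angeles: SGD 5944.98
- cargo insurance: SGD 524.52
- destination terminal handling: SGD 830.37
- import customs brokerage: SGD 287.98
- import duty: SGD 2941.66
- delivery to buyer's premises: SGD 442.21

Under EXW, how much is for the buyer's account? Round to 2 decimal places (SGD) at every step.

EXW: the seller makes goods available at their premises; the buyer bears all onward costs.
Seller's account: goods 13856.85 = 13856.85
Buyer's account: export clearance 170.38 + freight 5944.98 + insurance 524.52 + destination terminal 830.37 + brokerage 287.98 + duty 2941.66 + delivery 442.21 = 11142.10

Buyer's account: SGD 11142.10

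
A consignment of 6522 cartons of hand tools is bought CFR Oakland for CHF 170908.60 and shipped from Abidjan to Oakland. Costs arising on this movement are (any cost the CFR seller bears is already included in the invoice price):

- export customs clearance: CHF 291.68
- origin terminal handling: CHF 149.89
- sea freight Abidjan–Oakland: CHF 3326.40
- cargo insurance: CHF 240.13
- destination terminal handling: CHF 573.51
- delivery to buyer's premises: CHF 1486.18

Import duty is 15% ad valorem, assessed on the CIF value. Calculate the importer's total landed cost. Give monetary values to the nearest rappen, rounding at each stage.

CFR: the seller pays costs through ocean freight to the destination port, but not insurance.
Already in the invoice (seller's account under CFR): export clearance, origin terminal, freight — exclude.
CIF value = CFR price + insurance = 170908.60 + 240.13 = 171148.73
Import duty = 171148.73 × 15% = 25672.31
Buyer bears: insurance 240.13 + destination terminal 573.51 + delivery 1486.18 + duty 25672.31 = 27972.13
Landed cost = invoice 170908.60 + 27972.13 = 198880.73

Total landed cost: CHF 198880.73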